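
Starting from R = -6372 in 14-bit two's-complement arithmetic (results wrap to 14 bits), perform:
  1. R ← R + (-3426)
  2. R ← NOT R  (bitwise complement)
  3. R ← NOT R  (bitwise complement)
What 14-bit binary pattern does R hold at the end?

Start: R = -6372 = 10011100011100.
R = -6372 + (-3426) = -9798; wraps to 6586 = 01100110111010
R = NOT 01100110111010 = 10011001000101 = -6587
R = NOT 10011001000101 = 01100110111010 = 6586

01100110111010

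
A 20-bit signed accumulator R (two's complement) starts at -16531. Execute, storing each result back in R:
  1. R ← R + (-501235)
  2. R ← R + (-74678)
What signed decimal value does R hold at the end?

456132

Start: R = -16531 = 11111011111101101101.
R = -16531 + (-501235) = -517766 = 10000001100101111010
R = -517766 + (-74678) = -592444; wraps to 456132 = 01101111010111000100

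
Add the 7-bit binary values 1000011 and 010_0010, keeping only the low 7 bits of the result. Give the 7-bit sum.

1100101

  1000011
+ 0100010
= 1100101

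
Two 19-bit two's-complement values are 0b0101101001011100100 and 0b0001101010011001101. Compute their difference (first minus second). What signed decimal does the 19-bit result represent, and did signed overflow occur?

130583; no overflow

0b0101101001011100100 → 0101101001011100100 = 185060 (signed)
0b0001101010011001101 → 0001101010011001101 = 54477 (signed)
Subtract via negate-and-add: invert 0001101010011001101 + 1 = 1110010101100110011 (i.e. -54477).
  0101101001011100100
+ 1110010101100110011
= 0011111111000010111  (discard carry-out 1)
Result 0011111111000010111: MSB = 0 → value 130583.
Addends (after negating the subtrahend) have opposite signs, so signed overflow cannot occur.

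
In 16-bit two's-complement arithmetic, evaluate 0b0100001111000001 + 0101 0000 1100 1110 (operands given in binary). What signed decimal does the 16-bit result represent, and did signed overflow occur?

-27505; overflow

0b0100001111000001 → 0100001111000001 = 17345 (signed)
0101 0000 1100 1110 → 0101000011001110 = 20686 (signed)
  0100001111000001
+ 0101000011001110
= 1001010010001111
Result 1001010010001111: MSB = 1 → 38031 − 65536 = -27505.
Both addends are non-negative but the stored result is negative: signed overflow. The true value 17345 + 20686 = 38031 lies outside [-32768, 32767].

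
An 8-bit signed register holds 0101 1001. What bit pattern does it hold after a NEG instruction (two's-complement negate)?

10100111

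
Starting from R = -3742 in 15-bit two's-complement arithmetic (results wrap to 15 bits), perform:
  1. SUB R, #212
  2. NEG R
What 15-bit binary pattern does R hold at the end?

000111101110010

Start: R = -3742 = 111000101100010.
R = -3742 − 212 = -3954 = 111000010001110
R = −(-3954) = 3954 = 000111101110010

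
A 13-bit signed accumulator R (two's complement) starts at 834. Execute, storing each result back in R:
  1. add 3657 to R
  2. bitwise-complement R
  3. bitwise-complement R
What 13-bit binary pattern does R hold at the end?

Start: R = 834 = 0001101000010.
R = 834 + 3657 = 4491; wraps to -3701 = 1000110001011
R = NOT 1000110001011 = 0111001110100 = 3700
R = NOT 0111001110100 = 1000110001011 = -3701

1000110001011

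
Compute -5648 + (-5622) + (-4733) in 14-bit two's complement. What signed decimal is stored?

381

-5648 + (-5622) = -11270 → wraps to 5114 (01001111111010)
5114 + (-4733) = 381 (00000101111101)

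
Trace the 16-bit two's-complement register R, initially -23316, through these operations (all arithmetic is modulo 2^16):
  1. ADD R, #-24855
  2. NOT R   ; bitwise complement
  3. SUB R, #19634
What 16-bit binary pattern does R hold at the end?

0110111101111000

Start: R = -23316 = 1010010011101100.
R = -23316 + (-24855) = -48171; wraps to 17365 = 0100001111010101
R = NOT 0100001111010101 = 1011110000101010 = -17366
R = -17366 − 19634 = -37000; wraps to 28536 = 0110111101111000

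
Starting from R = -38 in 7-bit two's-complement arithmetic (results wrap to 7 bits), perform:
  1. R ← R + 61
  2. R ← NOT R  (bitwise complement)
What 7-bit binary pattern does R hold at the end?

Start: R = -38 = 1011010.
R = -38 + 61 = 23 = 0010111
R = NOT 0010111 = 1101000 = -24

1101000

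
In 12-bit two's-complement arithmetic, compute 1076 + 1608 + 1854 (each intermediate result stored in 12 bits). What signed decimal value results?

442

1076 + 1608 = 2684 → wraps to -1412 (101001111100)
-1412 + 1854 = 442 (000110111010)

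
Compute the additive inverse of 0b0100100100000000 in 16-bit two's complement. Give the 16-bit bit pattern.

1011011100000000

Invert: 1011011011111111. Add 1: 1011011100000000.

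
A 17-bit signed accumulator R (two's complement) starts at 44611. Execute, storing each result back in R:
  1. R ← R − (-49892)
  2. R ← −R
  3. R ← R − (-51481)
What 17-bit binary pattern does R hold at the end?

Start: R = 44611 = 01010111001000011.
R = 44611 − (-49892) = 94503; wraps to -36569 = 10111000100100111
R = −(-36569) = 36569 = 01000111011011001
R = 36569 − (-51481) = 88050; wraps to -43022 = 10101011111110010

10101011111110010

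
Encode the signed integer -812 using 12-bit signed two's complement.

110011010100

|-812| = 812 = 001100101100 in 12 bits.
Invert the bits: 110011010011. Add 1: 110011010100.
Check: 110011010100 reads as 3284 − 4096 = -812.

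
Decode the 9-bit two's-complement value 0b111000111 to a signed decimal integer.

MSB is 1, so the value is negative.
Unsigned reading: 455. Subtract 2^9 = 512: 455 − 512 = -57.

-57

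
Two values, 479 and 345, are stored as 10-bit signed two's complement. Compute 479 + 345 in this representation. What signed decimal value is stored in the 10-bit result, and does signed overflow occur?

-200; overflow

479 → 0111011111
345 → 0101011001
  0111011111
+ 0101011001
= 1100111000
Result 1100111000: MSB = 1 → 824 − 1024 = -200.
Both addends are non-negative but the stored result is negative: signed overflow. The true value 479 + 345 = 824 lies outside [-512, 511].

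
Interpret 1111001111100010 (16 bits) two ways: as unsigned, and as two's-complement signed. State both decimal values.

Unsigned: 1111001111100010 = 62434.
Signed: MSB=1 → 62434 − 65536 = -3102.

unsigned = 62434, signed = -3102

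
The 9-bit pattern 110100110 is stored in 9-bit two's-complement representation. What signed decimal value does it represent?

-90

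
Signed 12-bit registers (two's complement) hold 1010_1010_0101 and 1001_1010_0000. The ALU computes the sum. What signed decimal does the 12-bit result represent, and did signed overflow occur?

1010_1010_0101 → 101010100101 = -1371 (signed)
1001_1010_0000 → 100110100000 = -1632 (signed)
  101010100101
+ 100110100000
= 010001000101  (discard carry-out 1)
Result 010001000101: MSB = 0 → value 1093.
Both addends are negative but the stored result is non-negative: signed overflow. The true value -1371 + (-1632) = -3003 lies outside [-2048, 2047].

1093; overflow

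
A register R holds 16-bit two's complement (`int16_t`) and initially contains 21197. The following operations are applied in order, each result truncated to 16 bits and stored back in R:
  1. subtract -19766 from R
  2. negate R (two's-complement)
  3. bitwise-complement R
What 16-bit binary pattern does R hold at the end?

1010000000000010

Start: R = 21197 = 0101001011001101.
R = 21197 − (-19766) = 40963; wraps to -24573 = 1010000000000011
R = −(-24573) = 24573 = 0101111111111101
R = NOT 0101111111111101 = 1010000000000010 = -24574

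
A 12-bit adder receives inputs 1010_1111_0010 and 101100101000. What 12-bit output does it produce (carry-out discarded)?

  101011110010
+ 101100101000
= 011000011010  (discard carry-out 1)

011000011010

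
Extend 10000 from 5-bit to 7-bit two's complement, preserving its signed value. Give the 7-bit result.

MSB of 10000 is 1; replicate it into the new high bits.
11|10000 → 1110000 (still -16).

1110000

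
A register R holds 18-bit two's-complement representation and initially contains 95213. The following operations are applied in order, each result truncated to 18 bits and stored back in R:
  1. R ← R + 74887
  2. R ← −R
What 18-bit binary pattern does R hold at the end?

010110011110001100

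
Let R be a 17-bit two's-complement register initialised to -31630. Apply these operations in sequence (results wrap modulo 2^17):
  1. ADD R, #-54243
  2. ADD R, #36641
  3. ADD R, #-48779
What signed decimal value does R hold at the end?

Start: R = -31630 = 11000010001110010.
R = -31630 + (-54243) = -85873; wraps to 45199 = 01011000010001111
R = 45199 + 36641 = 81840; wraps to -49232 = 10011111110110000
R = -49232 + (-48779) = -98011; wraps to 33061 = 01000000100100101

33061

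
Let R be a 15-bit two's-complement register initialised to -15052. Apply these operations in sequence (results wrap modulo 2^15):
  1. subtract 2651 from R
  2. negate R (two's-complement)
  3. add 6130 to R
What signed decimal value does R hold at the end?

-8935

Start: R = -15052 = 100010100110100.
R = -15052 − 2651 = -17703; wraps to 15065 = 011101011011001
R = −(15065) = -15065 = 100010100100111
R = -15065 + 6130 = -8935 = 101110100011001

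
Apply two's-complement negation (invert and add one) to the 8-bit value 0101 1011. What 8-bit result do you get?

10100101

Invert: 10100100. Add 1: 10100101.
Check: 01011011 = 91, 10100101 = -91.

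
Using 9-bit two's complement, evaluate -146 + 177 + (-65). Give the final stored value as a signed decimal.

-34

-146 + 177 = 31 (000011111)
31 + (-65) = -34 (111011110)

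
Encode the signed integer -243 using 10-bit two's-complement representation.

|-243| = 243 = 0011110011 in 10 bits.
Invert the bits: 1100001100. Add 1: 1100001101.

1100001101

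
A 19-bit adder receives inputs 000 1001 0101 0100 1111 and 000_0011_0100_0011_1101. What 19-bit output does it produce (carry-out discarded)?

0001100100110001100

  0001001010101001111
+ 0000011010000111101
= 0001100100110001100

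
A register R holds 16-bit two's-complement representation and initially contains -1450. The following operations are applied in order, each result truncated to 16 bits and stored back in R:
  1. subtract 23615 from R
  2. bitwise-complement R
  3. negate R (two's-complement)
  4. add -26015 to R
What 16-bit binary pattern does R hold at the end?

Start: R = -1450 = 1111101001010110.
R = -1450 − 23615 = -25065 = 1001111000010111
R = NOT 1001111000010111 = 0110000111101000 = 25064
R = −(25064) = -25064 = 1001111000011000
R = -25064 + (-26015) = -51079; wraps to 14457 = 0011100001111001

0011100001111001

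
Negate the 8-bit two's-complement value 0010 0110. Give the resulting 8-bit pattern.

Invert: 11011001. Add 1: 11011010.
Check: 00100110 = 38, 11011010 = -38.

11011010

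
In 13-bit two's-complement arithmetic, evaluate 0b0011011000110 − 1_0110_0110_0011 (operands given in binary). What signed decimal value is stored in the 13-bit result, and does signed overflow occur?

-3997; overflow

0b0011011000110 → 0011011000110 = 1734 (signed)
1_0110_0110_0011 → 1011001100011 = -2461 (signed)
Subtract via negate-and-add: invert 1011001100011 + 1 = 0100110011101 (i.e. 2461).
  0011011000110
+ 0100110011101
= 1000001100011
Result 1000001100011: MSB = 1 → 4195 − 8192 = -3997.
Both addends (after negating the subtrahend) are non-negative but the stored result is negative: signed overflow. The true value 1734 − (-2461) = 4195 lies outside [-4096, 4095].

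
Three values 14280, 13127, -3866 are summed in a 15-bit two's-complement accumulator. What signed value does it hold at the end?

14280 + 13127 = 27407 → wraps to -5361 (110101100001111)
-5361 + (-3866) = -9227 (101101111110101)

-9227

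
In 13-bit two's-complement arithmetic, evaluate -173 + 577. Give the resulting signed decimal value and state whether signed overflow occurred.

-173 → 1111101010011
577 → 0001001000001
  1111101010011
+ 0001001000001
= 0000110010100  (discard carry-out 1)
Result 0000110010100: MSB = 0 → value 404.
Addends have opposite signs, so signed overflow cannot occur.

404; no overflow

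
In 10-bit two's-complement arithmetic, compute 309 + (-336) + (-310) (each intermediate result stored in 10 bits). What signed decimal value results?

-337

309 + (-336) = -27 (1111100101)
-27 + (-310) = -337 (1010101111)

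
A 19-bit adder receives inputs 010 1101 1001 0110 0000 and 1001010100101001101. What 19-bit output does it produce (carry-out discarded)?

  0101101100101100000
+ 1001010100101001101
= 1111000001010101101

1111000001010101101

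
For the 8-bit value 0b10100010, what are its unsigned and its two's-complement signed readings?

Unsigned: 10100010 = 162.
Signed: MSB=1 → 162 − 256 = -94.

unsigned = 162, signed = -94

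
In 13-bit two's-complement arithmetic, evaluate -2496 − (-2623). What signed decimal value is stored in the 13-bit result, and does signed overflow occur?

127; no overflow

-2496 → 1011001000000
-2623 → 1010111000001
Subtract via negate-and-add: invert 1010111000001 + 1 = 0101000111111 (i.e. 2623).
  1011001000000
+ 0101000111111
= 0000001111111  (discard carry-out 1)
Result 0000001111111: MSB = 0 → value 127.
Addends (after negating the subtrahend) have opposite signs, so signed overflow cannot occur.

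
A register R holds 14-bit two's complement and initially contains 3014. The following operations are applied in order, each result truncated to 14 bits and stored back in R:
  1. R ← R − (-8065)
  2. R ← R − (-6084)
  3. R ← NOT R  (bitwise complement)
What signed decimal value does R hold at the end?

Start: R = 3014 = 00101111000110.
R = 3014 − (-8065) = 11079; wraps to -5305 = 10101101000111
R = -5305 − (-6084) = 779 = 00001100001011
R = NOT 00001100001011 = 11110011110100 = -780

-780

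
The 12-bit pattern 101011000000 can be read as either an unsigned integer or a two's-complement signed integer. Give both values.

Unsigned: 101011000000 = 2752.
Signed: MSB=1 → 2752 − 4096 = -1344.

unsigned = 2752, signed = -1344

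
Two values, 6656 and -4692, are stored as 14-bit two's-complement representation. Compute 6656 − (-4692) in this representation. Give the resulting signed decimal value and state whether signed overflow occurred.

6656 → 01101000000000
-4692 → 10110110101100
Subtract via negate-and-add: invert 10110110101100 + 1 = 01001001010100 (i.e. 4692).
  01101000000000
+ 01001001010100
= 10110001010100
Result 10110001010100: MSB = 1 → 11348 − 16384 = -5036.
Both addends (after negating the subtrahend) are non-negative but the stored result is negative: signed overflow. The true value 6656 − (-4692) = 11348 lies outside [-8192, 8191].

-5036; overflow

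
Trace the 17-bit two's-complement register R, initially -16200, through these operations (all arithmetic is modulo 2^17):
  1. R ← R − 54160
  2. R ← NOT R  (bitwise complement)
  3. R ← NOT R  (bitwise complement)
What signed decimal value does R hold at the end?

Start: R = -16200 = 11100000010111000.
R = -16200 − 54160 = -70360; wraps to 60712 = 01110110100101000
R = NOT 01110110100101000 = 10001001011010111 = -60713
R = NOT 10001001011010111 = 01110110100101000 = 60712

60712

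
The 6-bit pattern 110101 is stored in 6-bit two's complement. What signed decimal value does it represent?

MSB is 1, so the value is negative.
Invert: 001010. Add 1: 001011 = 11. So the value is −11.

-11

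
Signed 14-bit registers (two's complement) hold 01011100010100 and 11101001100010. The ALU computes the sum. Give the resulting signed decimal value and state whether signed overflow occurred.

4470; no overflow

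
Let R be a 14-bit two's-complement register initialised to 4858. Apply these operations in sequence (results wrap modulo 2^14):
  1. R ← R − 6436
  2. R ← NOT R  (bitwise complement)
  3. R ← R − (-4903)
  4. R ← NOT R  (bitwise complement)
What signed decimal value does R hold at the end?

Start: R = 4858 = 01001011111010.
R = 4858 − 6436 = -1578 = 11100111010110
R = NOT 11100111010110 = 00011000101001 = 1577
R = 1577 − (-4903) = 6480 = 01100101010000
R = NOT 01100101010000 = 10011010101111 = -6481

-6481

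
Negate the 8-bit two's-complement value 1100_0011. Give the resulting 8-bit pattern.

00111101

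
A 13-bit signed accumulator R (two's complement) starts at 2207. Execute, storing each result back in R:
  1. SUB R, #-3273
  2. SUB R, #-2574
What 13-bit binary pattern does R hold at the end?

1111101110110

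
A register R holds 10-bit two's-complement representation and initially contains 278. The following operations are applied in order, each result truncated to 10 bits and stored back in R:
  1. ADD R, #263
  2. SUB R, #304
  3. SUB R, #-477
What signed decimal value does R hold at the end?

Start: R = 278 = 0100010110.
R = 278 + 263 = 541; wraps to -483 = 1000011101
R = -483 − 304 = -787; wraps to 237 = 0011101101
R = 237 − (-477) = 714; wraps to -310 = 1011001010

-310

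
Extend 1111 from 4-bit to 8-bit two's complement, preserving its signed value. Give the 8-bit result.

11111111

MSB of 1111 is 1; replicate it into the new high bits.
1111|1111 → 11111111 (still -1).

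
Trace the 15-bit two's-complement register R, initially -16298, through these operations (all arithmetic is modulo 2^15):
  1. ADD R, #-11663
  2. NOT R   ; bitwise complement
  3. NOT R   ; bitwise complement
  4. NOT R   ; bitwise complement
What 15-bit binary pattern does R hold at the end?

110110100111000

Start: R = -16298 = 100000001010110.
R = -16298 + (-11663) = -27961; wraps to 4807 = 001001011000111
R = NOT 001001011000111 = 110110100111000 = -4808
R = NOT 110110100111000 = 001001011000111 = 4807
R = NOT 001001011000111 = 110110100111000 = -4808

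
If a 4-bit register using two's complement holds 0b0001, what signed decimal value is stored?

MSB is 0, so the value is non-negative: 0001 = 1.

1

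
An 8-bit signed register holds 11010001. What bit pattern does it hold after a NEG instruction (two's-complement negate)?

00101111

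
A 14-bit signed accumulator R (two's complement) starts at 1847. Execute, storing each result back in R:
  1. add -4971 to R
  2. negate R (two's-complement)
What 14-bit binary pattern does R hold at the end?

00110000110100

Start: R = 1847 = 00011100110111.
R = 1847 + (-4971) = -3124 = 11001111001100
R = −(-3124) = 3124 = 00110000110100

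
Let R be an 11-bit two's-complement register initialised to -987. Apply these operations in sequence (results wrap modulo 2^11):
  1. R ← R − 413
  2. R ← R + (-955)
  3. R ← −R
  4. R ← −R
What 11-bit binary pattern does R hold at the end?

11011001101

Start: R = -987 = 10000100101.
R = -987 − 413 = -1400; wraps to 648 = 01010001000
R = 648 + (-955) = -307 = 11011001101
R = −(-307) = 307 = 00100110011
R = −(307) = -307 = 11011001101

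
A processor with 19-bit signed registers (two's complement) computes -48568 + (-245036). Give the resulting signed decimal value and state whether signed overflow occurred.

230684; overflow

-48568 → 1110100001001001000
-245036 → 1000100001011010100
  1110100001001001000
+ 1000100001011010100
= 0111000010100011100  (discard carry-out 1)
Result 0111000010100011100: MSB = 0 → value 230684.
Both addends are negative but the stored result is non-negative: signed overflow. The true value -48568 + (-245036) = -293604 lies outside [-262144, 262143].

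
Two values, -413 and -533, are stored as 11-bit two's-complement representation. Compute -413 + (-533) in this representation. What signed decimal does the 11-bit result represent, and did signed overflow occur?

-946; no overflow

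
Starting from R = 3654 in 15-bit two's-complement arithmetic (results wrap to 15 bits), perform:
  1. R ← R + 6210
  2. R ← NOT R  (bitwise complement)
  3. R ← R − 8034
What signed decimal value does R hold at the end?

14869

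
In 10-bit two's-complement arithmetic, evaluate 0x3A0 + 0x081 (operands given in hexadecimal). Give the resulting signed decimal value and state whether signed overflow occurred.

0x3A0 = 1110100000 = -96 (signed)
0x081 = 0010000001 = 129 (signed)
  1110100000
+ 0010000001
= 0000100001  (discard carry-out 1)
Result 0000100001: MSB = 0 → value 33.
Addends have opposite signs, so signed overflow cannot occur.

33; no overflow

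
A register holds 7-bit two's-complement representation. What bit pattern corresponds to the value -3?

1111101

|-3| = 3 = 0000011 in 7 bits.
Invert the bits: 1111100. Add 1: 1111101.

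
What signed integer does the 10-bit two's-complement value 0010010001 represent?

145

MSB is 0, so the value is non-negative: 0010010001 = 145.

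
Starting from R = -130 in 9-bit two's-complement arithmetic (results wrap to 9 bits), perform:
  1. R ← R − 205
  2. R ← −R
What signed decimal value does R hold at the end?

-177

Start: R = -130 = 101111110.
R = -130 − 205 = -335; wraps to 177 = 010110001
R = −(177) = -177 = 101001111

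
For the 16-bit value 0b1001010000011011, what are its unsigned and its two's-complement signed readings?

unsigned = 37915, signed = -27621

Unsigned: 1001010000011011 = 37915.
Signed: MSB=1 → 37915 − 65536 = -27621.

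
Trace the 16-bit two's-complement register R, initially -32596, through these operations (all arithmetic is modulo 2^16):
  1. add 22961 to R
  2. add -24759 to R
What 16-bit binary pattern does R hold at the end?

0111100110100110

Start: R = -32596 = 1000000010101100.
R = -32596 + 22961 = -9635 = 1101101001011101
R = -9635 + (-24759) = -34394; wraps to 31142 = 0111100110100110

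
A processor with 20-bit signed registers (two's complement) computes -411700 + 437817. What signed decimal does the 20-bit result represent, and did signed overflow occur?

26117; no overflow

-411700 → 10011011011111001100
437817 → 01101010111000111001
  10011011011111001100
+ 01101010111000111001
= 00000110011000000101  (discard carry-out 1)
Result 00000110011000000101: MSB = 0 → value 26117.
Addends have opposite signs, so signed overflow cannot occur.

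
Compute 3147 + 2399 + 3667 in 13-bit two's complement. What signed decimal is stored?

3147 + 2399 = 5546 → wraps to -2646 (1010110101010)
-2646 + 3667 = 1021 (0001111111101)

1021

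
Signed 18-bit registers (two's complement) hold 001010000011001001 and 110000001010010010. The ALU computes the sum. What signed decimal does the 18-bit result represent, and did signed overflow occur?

-23717; no overflow

001010000011001001 = 41161 (signed)
110000001010010010 = -64878 (signed)
  001010000011001001
+ 110000001010010010
= 111010001101011011
Result 111010001101011011: MSB = 1 → 238427 − 262144 = -23717.
Addends have opposite signs, so signed overflow cannot occur.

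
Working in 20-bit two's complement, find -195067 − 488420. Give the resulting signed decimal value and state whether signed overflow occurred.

365089; overflow

-195067 → 11010000011000000101
488420 → 01110111001111100100
Subtract via negate-and-add: invert 01110111001111100100 + 1 = 10001000110000011100 (i.e. -488420).
  11010000011000000101
+ 10001000110000011100
= 01011001001000100001  (discard carry-out 1)
Result 01011001001000100001: MSB = 0 → value 365089.
Both addends (after negating the subtrahend) are negative but the stored result is non-negative: signed overflow. The true value -195067 − 488420 = -683487 lies outside [-524288, 524287].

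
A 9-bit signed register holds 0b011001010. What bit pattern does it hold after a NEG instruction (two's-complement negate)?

100110110

Invert: 100110101. Add 1: 100110110.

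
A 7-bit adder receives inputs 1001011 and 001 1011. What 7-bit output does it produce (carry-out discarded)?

1100110

  1001011
+ 0011011
= 1100110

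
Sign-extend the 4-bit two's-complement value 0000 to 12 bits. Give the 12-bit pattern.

MSB of 0000 is 0; replicate it into the new high bits.
00000000|0000 → 000000000000 (still 0).

000000000000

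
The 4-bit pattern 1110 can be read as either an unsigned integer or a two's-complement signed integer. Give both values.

unsigned = 14, signed = -2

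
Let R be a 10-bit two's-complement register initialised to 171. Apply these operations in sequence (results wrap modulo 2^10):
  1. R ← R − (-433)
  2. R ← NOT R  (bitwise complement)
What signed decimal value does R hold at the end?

419

Start: R = 171 = 0010101011.
R = 171 − (-433) = 604; wraps to -420 = 1001011100
R = NOT 1001011100 = 0110100011 = 419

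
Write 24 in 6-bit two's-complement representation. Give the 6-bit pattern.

011000

24 is non-negative, so write it directly in 6 bits: 011000.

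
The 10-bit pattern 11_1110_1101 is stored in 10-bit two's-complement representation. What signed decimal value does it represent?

-19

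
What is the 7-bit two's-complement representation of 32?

0100000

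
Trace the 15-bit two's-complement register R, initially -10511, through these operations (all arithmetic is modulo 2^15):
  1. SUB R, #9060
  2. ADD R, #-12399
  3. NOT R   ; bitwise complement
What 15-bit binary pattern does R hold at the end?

111110011100001

Start: R = -10511 = 101011011110001.
R = -10511 − 9060 = -19571; wraps to 13197 = 011001110001101
R = 13197 + (-12399) = 798 = 000001100011110
R = NOT 000001100011110 = 111110011100001 = -799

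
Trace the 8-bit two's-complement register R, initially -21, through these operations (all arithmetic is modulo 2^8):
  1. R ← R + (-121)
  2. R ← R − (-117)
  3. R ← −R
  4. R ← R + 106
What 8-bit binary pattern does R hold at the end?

10000011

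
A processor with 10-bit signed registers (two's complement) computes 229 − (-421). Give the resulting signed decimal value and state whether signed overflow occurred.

-374; overflow

229 → 0011100101
-421 → 1001011011
Subtract via negate-and-add: invert 1001011011 + 1 = 0110100101 (i.e. 421).
  0011100101
+ 0110100101
= 1010001010
Result 1010001010: MSB = 1 → 650 − 1024 = -374.
Both addends (after negating the subtrahend) are non-negative but the stored result is negative: signed overflow. The true value 229 − (-421) = 650 lies outside [-512, 511].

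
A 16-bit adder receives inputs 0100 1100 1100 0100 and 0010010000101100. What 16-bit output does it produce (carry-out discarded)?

0111000011110000

  0100110011000100
+ 0010010000101100
= 0111000011110000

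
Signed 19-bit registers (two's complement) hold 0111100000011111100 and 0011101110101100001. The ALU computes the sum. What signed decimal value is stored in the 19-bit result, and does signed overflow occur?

-156067; overflow

0111100000011111100 = 246012 (signed)
0011101110101100001 = 122209 (signed)
  0111100000011111100
+ 0011101110101100001
= 1011001111001011101
Result 1011001111001011101: MSB = 1 → 368221 − 524288 = -156067.
Both addends are non-negative but the stored result is negative: signed overflow. The true value 246012 + 122209 = 368221 lies outside [-262144, 262143].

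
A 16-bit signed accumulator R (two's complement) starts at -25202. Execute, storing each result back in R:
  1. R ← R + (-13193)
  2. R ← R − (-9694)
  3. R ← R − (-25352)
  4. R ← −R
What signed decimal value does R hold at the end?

3349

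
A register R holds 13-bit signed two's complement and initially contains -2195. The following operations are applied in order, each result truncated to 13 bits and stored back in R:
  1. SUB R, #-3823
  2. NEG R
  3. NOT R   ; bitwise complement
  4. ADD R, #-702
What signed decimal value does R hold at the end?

925

Start: R = -2195 = 1011101101101.
R = -2195 − (-3823) = 1628 = 0011001011100
R = −(1628) = -1628 = 1100110100100
R = NOT 1100110100100 = 0011001011011 = 1627
R = 1627 + (-702) = 925 = 0001110011101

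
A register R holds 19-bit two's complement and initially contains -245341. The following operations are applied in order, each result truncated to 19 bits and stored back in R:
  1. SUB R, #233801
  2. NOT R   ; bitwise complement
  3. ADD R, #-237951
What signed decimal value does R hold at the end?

Start: R = -245341 = 1000100000110100011.
R = -245341 − 233801 = -479142; wraps to 45146 = 0001011000001011010
R = NOT 0001011000001011010 = 1110100111110100101 = -45147
R = -45147 + (-237951) = -283098; wraps to 241190 = 0111010111000100110

241190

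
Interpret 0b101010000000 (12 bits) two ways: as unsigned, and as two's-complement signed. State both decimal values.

unsigned = 2688, signed = -1408

Unsigned: 101010000000 = 2688.
Signed: MSB=1 → 2688 − 4096 = -1408.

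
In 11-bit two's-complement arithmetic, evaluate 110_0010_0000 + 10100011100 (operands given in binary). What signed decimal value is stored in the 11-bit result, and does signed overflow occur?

828; overflow

110_0010_0000 → 11000100000 = -480 (signed)
10100011100 = -740 (signed)
  11000100000
+ 10100011100
= 01100111100  (discard carry-out 1)
Result 01100111100: MSB = 0 → value 828.
Both addends are negative but the stored result is non-negative: signed overflow. The true value -480 + (-740) = -1220 lies outside [-1024, 1023].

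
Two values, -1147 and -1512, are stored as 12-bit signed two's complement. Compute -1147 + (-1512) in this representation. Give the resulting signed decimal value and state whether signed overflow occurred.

1437; overflow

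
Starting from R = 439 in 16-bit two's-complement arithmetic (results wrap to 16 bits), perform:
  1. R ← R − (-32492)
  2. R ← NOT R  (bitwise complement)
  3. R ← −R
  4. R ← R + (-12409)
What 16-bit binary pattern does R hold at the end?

0101000000101011

Start: R = 439 = 0000000110110111.
R = 439 − (-32492) = 32931; wraps to -32605 = 1000000010100011
R = NOT 1000000010100011 = 0111111101011100 = 32604
R = −(32604) = -32604 = 1000000010100100
R = -32604 + (-12409) = -45013; wraps to 20523 = 0101000000101011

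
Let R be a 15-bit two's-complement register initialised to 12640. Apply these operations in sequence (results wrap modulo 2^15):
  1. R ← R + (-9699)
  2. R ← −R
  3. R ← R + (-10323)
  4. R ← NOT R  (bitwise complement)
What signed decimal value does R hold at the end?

Start: R = 12640 = 011000101100000.
R = 12640 + (-9699) = 2941 = 000101101111101
R = −(2941) = -2941 = 111010010000011
R = -2941 + (-10323) = -13264 = 100110000110000
R = NOT 100110000110000 = 011001111001111 = 13263

13263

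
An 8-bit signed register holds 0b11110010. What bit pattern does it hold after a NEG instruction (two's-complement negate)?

00001110

Invert: 00001101. Add 1: 00001110.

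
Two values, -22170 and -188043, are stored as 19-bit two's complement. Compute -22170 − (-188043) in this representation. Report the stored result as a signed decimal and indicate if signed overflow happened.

-22170 → 1111010100101100110
-188043 → 1010010000101110101
Subtract via negate-and-add: invert 1010010000101110101 + 1 = 0101101111010001011 (i.e. 188043).
  1111010100101100110
+ 0101101111010001011
= 0101000011111110001  (discard carry-out 1)
Result 0101000011111110001: MSB = 0 → value 165873.
Addends (after negating the subtrahend) have opposite signs, so signed overflow cannot occur.

165873; no overflow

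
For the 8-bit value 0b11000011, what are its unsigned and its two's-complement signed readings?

unsigned = 195, signed = -61

Unsigned: 11000011 = 195.
Signed: MSB=1 → 195 − 256 = -61.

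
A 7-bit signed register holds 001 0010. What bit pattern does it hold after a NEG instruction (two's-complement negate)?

1101110

Invert: 1101101. Add 1: 1101110.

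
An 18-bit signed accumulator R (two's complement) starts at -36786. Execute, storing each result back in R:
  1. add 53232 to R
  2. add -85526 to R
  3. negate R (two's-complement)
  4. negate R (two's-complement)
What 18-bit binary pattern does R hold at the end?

Start: R = -36786 = 110111000001001110.
R = -36786 + 53232 = 16446 = 000100000000111110
R = 16446 + (-85526) = -69080 = 101111001000101000
R = −(-69080) = 69080 = 010000110111011000
R = −(69080) = -69080 = 101111001000101000

101111001000101000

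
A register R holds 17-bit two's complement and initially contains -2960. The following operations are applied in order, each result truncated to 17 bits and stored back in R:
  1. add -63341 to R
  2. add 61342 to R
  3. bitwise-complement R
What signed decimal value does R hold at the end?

4958

Start: R = -2960 = 11111010001110000.
R = -2960 + (-63341) = -66301; wraps to 64771 = 01111110100000011
R = 64771 + 61342 = 126113; wraps to -4959 = 11110110010100001
R = NOT 11110110010100001 = 00001001101011110 = 4958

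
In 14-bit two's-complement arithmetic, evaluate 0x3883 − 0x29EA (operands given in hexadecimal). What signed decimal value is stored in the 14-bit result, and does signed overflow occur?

3737; no overflow

0x3883 = 11100010000011 = -1917 (signed)
0x29EA = 10100111101010 = -5654 (signed)
Subtract via negate-and-add: invert 10100111101010 + 1 = 01011000010110 (i.e. 5654).
  11100010000011
+ 01011000010110
= 00111010011001  (discard carry-out 1)
Result 00111010011001: MSB = 0 → value 3737.
Addends (after negating the subtrahend) have opposite signs, so signed overflow cannot occur.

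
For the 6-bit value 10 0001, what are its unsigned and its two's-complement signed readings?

Unsigned: 100001 = 33.
Signed: MSB=1 → 33 − 64 = -31.

unsigned = 33, signed = -31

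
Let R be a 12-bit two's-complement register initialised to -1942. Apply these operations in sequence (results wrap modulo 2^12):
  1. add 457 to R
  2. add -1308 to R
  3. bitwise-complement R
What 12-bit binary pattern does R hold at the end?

Start: R = -1942 = 100001101010.
R = -1942 + 457 = -1485 = 101000110011
R = -1485 + (-1308) = -2793; wraps to 1303 = 010100010111
R = NOT 010100010111 = 101011101000 = -1304

101011101000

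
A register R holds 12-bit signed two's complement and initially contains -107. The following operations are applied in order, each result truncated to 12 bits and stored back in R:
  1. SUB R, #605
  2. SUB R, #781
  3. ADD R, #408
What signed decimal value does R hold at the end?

Start: R = -107 = 111110010101.
R = -107 − 605 = -712 = 110100111000
R = -712 − 781 = -1493 = 101000101011
R = -1493 + 408 = -1085 = 101111000011

-1085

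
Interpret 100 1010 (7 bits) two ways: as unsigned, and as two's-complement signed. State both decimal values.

Unsigned: 1001010 = 74.
Signed: MSB=1 → 74 − 128 = -54.

unsigned = 74, signed = -54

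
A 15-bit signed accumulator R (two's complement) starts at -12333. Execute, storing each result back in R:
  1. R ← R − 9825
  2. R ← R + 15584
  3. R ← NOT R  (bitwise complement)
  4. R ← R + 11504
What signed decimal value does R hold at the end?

-14691

Start: R = -12333 = 100111111010011.
R = -12333 − 9825 = -22158; wraps to 10610 = 010100101110010
R = 10610 + 15584 = 26194; wraps to -6574 = 110011001010010
R = NOT 110011001010010 = 001100110101101 = 6573
R = 6573 + 11504 = 18077; wraps to -14691 = 100011010011101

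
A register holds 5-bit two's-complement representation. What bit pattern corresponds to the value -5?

11011

|-5| = 5 = 00101 in 5 bits.
Invert the bits: 11010. Add 1: 11011.
Check: 11011 reads as 27 − 32 = -5.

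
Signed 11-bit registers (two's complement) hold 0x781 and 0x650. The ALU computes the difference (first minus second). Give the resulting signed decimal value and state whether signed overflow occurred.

0x781 = 11110000001 = -127 (signed)
0x650 = 11001010000 = -432 (signed)
Subtract via negate-and-add: invert 11001010000 + 1 = 00110110000 (i.e. 432).
  11110000001
+ 00110110000
= 00100110001  (discard carry-out 1)
Result 00100110001: MSB = 0 → value 305.
Addends (after negating the subtrahend) have opposite signs, so signed overflow cannot occur.

305; no overflow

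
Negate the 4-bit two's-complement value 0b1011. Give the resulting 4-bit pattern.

0101

Invert: 0100. Add 1: 0101.
Check: 1011 = -5, 0101 = 5.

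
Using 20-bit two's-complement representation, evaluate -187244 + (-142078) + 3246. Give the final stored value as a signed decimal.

-187244 + (-142078) = -329322 (10101111100110010110)
-329322 + 3246 = -326076 (10110000011001000100)

-326076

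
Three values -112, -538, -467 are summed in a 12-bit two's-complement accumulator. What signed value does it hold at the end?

-1117

-112 + (-538) = -650 (110101110110)
-650 + (-467) = -1117 (101110100011)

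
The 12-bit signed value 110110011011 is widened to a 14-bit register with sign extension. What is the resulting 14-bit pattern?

MSB of 110110011011 is 1; replicate it into the new high bits.
11|110110011011 → 11110110011011 (still -613).

11110110011011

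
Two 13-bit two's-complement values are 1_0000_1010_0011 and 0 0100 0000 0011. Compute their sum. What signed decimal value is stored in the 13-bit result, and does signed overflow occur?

-2906; no overflow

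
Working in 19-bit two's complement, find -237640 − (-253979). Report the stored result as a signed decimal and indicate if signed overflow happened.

16339; no overflow

-237640 → 1000101111110111000
-253979 → 1000001111111100101
Subtract via negate-and-add: invert 1000001111111100101 + 1 = 0111110000000011011 (i.e. 253979).
  1000101111110111000
+ 0111110000000011011
= 0000011111111010011  (discard carry-out 1)
Result 0000011111111010011: MSB = 0 → value 16339.
Addends (after negating the subtrahend) have opposite signs, so signed overflow cannot occur.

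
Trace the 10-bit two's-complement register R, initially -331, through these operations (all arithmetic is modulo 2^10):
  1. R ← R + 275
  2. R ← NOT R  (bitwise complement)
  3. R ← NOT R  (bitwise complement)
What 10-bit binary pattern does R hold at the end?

Start: R = -331 = 1010110101.
R = -331 + 275 = -56 = 1111001000
R = NOT 1111001000 = 0000110111 = 55
R = NOT 0000110111 = 1111001000 = -56

1111001000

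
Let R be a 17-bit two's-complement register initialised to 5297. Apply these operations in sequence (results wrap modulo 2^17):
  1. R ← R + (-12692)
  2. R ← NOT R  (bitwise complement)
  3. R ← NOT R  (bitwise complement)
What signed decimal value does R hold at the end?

-7395

Start: R = 5297 = 00001010010110001.
R = 5297 + (-12692) = -7395 = 11110001100011101
R = NOT 11110001100011101 = 00001110011100010 = 7394
R = NOT 00001110011100010 = 11110001100011101 = -7395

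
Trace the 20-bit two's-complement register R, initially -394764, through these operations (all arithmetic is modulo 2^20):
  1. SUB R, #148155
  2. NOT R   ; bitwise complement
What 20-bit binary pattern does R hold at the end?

Start: R = -394764 = 10011111100111110100.
R = -394764 − 148155 = -542919; wraps to 505657 = 01111011011100111001
R = NOT 01111011011100111001 = 10000100100011000110 = -505658

10000100100011000110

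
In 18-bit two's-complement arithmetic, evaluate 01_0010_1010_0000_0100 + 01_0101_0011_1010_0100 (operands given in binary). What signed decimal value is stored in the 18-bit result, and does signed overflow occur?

01_0010_1010_0000_0100 → 010010101000000100 = 76292 (signed)
01_0101_0011_1010_0100 → 010101001110100100 = 86948 (signed)
  010010101000000100
+ 010101001110100100
= 100111110110101000
Result 100111110110101000: MSB = 1 → 163240 − 262144 = -98904.
Both addends are non-negative but the stored result is negative: signed overflow. The true value 76292 + 86948 = 163240 lies outside [-131072, 131071].

-98904; overflow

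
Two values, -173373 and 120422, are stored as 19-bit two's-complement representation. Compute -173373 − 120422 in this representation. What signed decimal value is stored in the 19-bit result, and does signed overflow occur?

-173373 → 1010101101011000011
120422 → 0011101011001100110
Subtract via negate-and-add: invert 0011101011001100110 + 1 = 1100010100110011010 (i.e. -120422).
  1010101101011000011
+ 1100010100110011010
= 0111000010001011101  (discard carry-out 1)
Result 0111000010001011101: MSB = 0 → value 230493.
Both addends (after negating the subtrahend) are negative but the stored result is non-negative: signed overflow. The true value -173373 − 120422 = -293795 lies outside [-262144, 262143].

230493; overflow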